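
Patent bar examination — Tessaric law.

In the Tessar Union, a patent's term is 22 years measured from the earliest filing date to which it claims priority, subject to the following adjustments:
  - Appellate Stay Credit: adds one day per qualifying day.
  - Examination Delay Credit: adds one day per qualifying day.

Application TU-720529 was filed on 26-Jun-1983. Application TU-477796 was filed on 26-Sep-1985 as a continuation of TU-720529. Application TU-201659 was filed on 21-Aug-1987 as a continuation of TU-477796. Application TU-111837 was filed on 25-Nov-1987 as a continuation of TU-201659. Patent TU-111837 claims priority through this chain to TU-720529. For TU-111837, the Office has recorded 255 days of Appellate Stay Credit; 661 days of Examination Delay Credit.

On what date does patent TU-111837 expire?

Earliest priority filing: 26 June 1983.
Base term: 26 June 1983 + 22 years → 26 June 2005.
Appellate Stay Credit: +255 days → 8 March 2006.
Examination Delay Credit: +661 days → 29 December 2007.

December 29, 2007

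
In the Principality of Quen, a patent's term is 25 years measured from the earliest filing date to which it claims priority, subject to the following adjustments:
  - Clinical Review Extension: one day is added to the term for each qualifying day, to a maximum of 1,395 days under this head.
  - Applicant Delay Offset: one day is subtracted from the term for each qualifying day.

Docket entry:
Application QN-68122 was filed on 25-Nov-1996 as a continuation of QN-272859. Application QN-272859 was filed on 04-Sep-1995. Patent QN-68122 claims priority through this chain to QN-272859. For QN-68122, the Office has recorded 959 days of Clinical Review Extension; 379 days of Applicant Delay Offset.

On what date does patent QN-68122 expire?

2022-04-07

Earliest priority filing: 4 September 1995.
Base term: 4 September 1995 + 25 years → 4 September 2020.
Clinical Review Extension: 959 days (within the 1395-day cap) → +959 days → 21 April 2023.
Applicant Delay Offset: −379 days → 7 April 2022.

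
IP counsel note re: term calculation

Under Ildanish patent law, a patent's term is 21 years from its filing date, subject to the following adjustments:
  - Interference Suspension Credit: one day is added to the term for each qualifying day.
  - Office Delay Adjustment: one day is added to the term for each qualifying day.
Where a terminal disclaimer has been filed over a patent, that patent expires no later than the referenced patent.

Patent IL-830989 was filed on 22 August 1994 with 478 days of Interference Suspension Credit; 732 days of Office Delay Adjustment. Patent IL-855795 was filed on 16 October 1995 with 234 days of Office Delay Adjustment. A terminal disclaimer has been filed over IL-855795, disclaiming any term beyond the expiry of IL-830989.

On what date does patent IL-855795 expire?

June 7, 2017

Natural term of IL-855795:
  Base: filing + 21 years → 16 October 2016.
  Office Delay Adjustment: +234 days → 7 June 2017.
Expiry of referenced patent IL-830989:
  Base: filing + 21 years → 22 August 2015.
  Interference Suspension Credit: +478 days → 12 December 2016.
  Office Delay Adjustment: +732 days → 14 December 2018.
Terminal disclaimer: IL-855795 expires on the earlier of 7 June 2017 and 14 December 2018.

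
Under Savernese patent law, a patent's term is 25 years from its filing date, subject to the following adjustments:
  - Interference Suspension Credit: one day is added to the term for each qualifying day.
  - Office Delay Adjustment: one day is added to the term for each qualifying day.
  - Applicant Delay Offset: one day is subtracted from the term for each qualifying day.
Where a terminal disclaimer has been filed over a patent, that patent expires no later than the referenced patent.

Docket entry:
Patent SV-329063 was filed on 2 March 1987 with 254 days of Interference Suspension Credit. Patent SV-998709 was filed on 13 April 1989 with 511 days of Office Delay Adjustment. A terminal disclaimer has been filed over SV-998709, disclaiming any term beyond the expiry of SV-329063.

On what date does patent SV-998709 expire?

Natural term of SV-998709:
  Base: filing + 25 years → 13 April 2014.
  Office Delay Adjustment: +511 days → 6 September 2015.
Expiry of referenced patent SV-329063:
  Base: filing + 25 years → 2 March 2012.
  Interference Suspension Credit: +254 days → 11 November 2012.
Terminal disclaimer: SV-998709 expires on the earlier of 6 September 2015 and 11 November 2012.

November 11, 2012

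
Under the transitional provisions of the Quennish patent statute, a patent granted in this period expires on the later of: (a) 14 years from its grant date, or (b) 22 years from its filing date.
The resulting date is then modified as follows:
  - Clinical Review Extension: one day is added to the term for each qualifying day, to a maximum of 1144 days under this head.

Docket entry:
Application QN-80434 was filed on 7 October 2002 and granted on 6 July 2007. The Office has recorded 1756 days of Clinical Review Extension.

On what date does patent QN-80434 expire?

(a) grant + 14 years → 6 July 2021.
(b) filing + 22 years → 7 October 2024.
Later of the two: 7 October 2024.
Clinical Review Extension: 1756 days claimed exceeds the 1144-day cap, so +1144 days → 25 November 2027.

2027-11-25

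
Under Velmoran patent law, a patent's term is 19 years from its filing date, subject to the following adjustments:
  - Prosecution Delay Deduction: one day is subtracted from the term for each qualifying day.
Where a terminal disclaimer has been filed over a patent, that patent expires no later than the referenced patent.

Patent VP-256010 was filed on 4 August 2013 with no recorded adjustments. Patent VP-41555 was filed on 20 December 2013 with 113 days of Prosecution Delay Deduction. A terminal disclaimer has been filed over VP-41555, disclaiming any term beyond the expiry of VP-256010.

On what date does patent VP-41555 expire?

Natural term of VP-41555:
  Base: filing + 19 years → 20 December 2032.
  Prosecution Delay Deduction: −113 days → 29 August 2032.
Expiry of referenced patent VP-256010:
  Base: filing + 19 years → 4 August 2032.
Terminal disclaimer: VP-41555 expires on the earlier of 29 August 2032 and 4 August 2032.

August 4, 2032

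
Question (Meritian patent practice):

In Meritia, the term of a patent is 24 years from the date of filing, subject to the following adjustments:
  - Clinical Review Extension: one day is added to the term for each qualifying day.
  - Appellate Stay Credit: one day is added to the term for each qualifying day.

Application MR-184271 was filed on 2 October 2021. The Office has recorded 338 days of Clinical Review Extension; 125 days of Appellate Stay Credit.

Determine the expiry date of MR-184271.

2047-01-08

Base term: filing date + 24 years → 2 October 2045.
Clinical Review Extension: +338 days → 5 September 2046.
Appellate Stay Credit: +125 days → 8 January 2047.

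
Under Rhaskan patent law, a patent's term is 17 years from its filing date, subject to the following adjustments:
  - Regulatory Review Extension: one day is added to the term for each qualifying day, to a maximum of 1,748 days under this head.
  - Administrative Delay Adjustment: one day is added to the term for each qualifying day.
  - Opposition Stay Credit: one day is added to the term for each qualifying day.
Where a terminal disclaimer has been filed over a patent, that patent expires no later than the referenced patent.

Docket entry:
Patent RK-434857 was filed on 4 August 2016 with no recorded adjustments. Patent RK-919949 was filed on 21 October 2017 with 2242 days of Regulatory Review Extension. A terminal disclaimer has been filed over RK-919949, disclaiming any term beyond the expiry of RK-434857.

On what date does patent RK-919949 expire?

Natural term of RK-919949:
  Base: filing + 17 years → 21 October 2034.
  Regulatory Review Extension: 2242 days claimed exceeds the 1748-day cap, so +1748 days → 4 August 2039.
Expiry of referenced patent RK-434857:
  Base: filing + 17 years → 4 August 2033.
Terminal disclaimer: RK-919949 expires on the earlier of 4 August 2039 and 4 August 2033.

2033-08-04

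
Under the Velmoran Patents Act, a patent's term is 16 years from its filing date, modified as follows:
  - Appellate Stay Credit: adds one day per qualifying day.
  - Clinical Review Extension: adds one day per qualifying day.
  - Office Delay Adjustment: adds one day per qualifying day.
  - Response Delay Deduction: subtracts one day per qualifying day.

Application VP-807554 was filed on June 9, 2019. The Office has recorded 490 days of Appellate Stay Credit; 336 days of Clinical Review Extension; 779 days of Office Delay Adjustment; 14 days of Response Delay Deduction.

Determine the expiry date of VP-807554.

Base term: filing date + 16 years → 9 June 2035.
Appellate Stay Credit: +490 days → 11 October 2036.
Clinical Review Extension: +336 days → 12 September 2037.
Office Delay Adjustment: +779 days → 31 October 2039.
Response Delay Deduction: −14 days → 17 October 2039.

October 17, 2039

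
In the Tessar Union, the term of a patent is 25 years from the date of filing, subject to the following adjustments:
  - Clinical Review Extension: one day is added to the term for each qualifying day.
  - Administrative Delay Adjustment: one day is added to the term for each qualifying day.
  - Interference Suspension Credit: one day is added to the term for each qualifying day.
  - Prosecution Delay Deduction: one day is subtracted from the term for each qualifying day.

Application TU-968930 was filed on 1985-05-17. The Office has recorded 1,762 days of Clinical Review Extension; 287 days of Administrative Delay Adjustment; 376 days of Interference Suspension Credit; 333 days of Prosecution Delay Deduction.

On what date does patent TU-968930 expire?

Base term: filing date + 25 years → 17 May 2010.
Clinical Review Extension: +1762 days → 14 March 2015.
Administrative Delay Adjustment: +287 days → 26 December 2015.
Interference Suspension Credit: +376 days → 5 January 2017.
Prosecution Delay Deduction: −333 days → 7 February 2016.

2016-02-07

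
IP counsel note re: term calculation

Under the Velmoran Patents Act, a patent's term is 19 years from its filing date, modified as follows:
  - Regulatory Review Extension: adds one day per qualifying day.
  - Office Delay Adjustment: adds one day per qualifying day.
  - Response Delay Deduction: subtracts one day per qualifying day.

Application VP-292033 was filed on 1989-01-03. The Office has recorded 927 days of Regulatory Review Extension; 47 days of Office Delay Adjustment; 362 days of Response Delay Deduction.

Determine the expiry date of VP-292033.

Base term: filing date + 19 years → 3 January 2008.
Regulatory Review Extension: +927 days → 18 July 2010.
Office Delay Adjustment: +47 days → 3 September 2010.
Response Delay Deduction: −362 days → 6 September 2009.

September 6, 2009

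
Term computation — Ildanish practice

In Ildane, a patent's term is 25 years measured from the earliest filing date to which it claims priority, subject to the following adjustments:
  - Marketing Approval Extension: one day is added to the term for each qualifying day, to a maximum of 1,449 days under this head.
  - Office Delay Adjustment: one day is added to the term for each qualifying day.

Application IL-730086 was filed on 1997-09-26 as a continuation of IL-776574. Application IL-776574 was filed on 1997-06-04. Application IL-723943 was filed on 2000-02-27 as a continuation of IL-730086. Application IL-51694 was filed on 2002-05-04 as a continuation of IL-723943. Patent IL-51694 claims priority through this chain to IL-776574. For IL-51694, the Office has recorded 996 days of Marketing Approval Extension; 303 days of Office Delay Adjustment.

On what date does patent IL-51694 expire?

Earliest priority filing: 4 June 1997.
Base term: 4 June 1997 + 25 years → 4 June 2022.
Marketing Approval Extension: 996 days (within the 1449-day cap) → +996 days → 24 February 2025.
Office Delay Adjustment: +303 days → 24 December 2025.

December 24, 2025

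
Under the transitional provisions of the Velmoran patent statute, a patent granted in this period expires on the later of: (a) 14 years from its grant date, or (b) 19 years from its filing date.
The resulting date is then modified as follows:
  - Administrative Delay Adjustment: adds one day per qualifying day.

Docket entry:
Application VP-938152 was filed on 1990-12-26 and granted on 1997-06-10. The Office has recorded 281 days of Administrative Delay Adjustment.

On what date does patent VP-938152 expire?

March 17, 2012

(a) grant + 14 years → 10 June 2011.
(b) filing + 19 years → 26 December 2009.
Later of the two: 10 June 2011.
Administrative Delay Adjustment: +281 days → 17 March 2012.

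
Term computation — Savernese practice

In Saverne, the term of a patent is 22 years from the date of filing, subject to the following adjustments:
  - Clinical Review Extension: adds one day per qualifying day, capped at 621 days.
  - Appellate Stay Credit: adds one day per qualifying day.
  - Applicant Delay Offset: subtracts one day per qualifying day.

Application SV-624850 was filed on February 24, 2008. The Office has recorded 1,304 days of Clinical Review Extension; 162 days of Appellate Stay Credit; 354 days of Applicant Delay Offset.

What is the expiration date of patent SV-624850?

2031-04-29

Base term: filing date + 22 years → 24 February 2030.
Clinical Review Extension: 1304 days claimed exceeds the 621-day cap, so +621 days → 7 November 2031.
Appellate Stay Credit: +162 days → 17 April 2032.
Applicant Delay Offset: −354 days → 29 April 2031.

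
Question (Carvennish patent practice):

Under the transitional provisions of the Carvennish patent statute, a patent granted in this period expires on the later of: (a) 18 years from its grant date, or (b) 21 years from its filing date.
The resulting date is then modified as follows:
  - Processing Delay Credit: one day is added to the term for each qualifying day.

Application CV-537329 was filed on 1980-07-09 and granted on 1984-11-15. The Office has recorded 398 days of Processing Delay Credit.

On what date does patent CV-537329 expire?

(a) grant + 18 years → 15 November 2002.
(b) filing + 21 years → 9 July 2001.
Later of the two: 15 November 2002.
Processing Delay Credit: +398 days → 18 December 2003.

2003-12-18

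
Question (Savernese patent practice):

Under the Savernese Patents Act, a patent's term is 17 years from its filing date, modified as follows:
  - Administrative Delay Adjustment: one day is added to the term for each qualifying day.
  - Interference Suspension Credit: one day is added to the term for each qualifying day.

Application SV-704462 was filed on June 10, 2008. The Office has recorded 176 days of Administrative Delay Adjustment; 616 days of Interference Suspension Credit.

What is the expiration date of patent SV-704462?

2027-08-11

Base term: filing date + 17 years → 10 June 2025.
Administrative Delay Adjustment: +176 days → 3 December 2025.
Interference Suspension Credit: +616 days → 11 August 2027.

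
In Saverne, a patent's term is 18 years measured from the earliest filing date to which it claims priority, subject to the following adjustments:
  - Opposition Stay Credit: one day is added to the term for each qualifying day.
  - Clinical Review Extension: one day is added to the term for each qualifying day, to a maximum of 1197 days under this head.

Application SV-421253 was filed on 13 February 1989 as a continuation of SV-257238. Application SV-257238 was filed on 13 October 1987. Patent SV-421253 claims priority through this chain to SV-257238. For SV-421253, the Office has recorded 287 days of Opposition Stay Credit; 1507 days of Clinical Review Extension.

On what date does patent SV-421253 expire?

Earliest priority filing: 13 October 1987.
Base term: 13 October 1987 + 18 years → 13 October 2005.
Opposition Stay Credit: +287 days → 27 July 2006.
Clinical Review Extension: 1507 days claimed exceeds the 1197-day cap, so +1197 days → 5 November 2009.

November 5, 2009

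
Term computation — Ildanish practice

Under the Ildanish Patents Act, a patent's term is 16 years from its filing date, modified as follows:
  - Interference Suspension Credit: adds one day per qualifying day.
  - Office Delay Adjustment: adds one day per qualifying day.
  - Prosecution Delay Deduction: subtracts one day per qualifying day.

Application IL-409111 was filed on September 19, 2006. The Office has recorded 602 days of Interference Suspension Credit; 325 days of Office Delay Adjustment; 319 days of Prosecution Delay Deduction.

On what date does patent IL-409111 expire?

Base term: filing date + 16 years → 19 September 2022.
Interference Suspension Credit: +602 days → 13 May 2024.
Office Delay Adjustment: +325 days → 3 April 2025.
Prosecution Delay Deduction: −319 days → 19 May 2024.

May 19, 2024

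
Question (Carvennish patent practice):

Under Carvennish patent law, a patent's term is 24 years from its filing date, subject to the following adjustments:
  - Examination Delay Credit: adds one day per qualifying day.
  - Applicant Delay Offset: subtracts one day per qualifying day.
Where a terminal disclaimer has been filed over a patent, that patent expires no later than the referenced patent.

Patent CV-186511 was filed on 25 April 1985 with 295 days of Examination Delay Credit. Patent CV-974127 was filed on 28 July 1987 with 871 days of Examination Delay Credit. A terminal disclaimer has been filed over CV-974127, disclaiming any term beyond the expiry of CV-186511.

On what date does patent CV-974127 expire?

February 14, 2010

Natural term of CV-974127:
  Base: filing + 24 years → 28 July 2011.
  Examination Delay Credit: +871 days → 15 December 2013.
Expiry of referenced patent CV-186511:
  Base: filing + 24 years → 25 April 2009.
  Examination Delay Credit: +295 days → 14 February 2010.
Terminal disclaimer: CV-974127 expires on the earlier of 15 December 2013 and 14 February 2010.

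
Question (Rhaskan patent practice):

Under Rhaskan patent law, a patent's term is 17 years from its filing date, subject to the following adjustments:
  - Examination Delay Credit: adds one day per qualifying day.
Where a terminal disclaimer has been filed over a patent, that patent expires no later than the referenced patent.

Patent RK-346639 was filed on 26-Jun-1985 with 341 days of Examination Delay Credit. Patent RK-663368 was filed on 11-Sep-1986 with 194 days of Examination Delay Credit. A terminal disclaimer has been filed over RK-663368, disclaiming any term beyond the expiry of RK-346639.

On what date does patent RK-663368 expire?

Natural term of RK-663368:
  Base: filing + 17 years → 11 September 2003.
  Examination Delay Credit: +194 days → 23 March 2004.
Expiry of referenced patent RK-346639:
  Base: filing + 17 years → 26 June 2002.
  Examination Delay Credit: +341 days → 2 June 2003.
Terminal disclaimer: RK-663368 expires on the earlier of 23 March 2004 and 2 June 2003.

June 2, 2003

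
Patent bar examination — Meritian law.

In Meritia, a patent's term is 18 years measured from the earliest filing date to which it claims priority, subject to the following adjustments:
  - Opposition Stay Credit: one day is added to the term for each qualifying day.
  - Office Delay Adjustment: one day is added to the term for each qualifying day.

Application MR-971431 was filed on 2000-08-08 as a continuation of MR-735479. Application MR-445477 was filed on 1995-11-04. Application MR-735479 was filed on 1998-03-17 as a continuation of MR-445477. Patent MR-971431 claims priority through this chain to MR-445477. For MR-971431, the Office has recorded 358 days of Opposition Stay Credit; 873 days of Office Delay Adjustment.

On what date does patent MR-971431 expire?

Earliest priority filing: 4 November 1995.
Base term: 4 November 1995 + 18 years → 4 November 2013.
Opposition Stay Credit: +358 days → 28 October 2014.
Office Delay Adjustment: +873 days → 19 March 2017.

2017-03-19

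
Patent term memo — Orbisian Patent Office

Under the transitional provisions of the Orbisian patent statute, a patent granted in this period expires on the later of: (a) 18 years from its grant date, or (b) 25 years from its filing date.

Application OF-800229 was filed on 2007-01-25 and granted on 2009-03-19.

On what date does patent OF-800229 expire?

2032-01-25

(a) grant + 18 years → 19 March 2027.
(b) filing + 25 years → 25 January 2032.
Later of the two: 25 January 2032.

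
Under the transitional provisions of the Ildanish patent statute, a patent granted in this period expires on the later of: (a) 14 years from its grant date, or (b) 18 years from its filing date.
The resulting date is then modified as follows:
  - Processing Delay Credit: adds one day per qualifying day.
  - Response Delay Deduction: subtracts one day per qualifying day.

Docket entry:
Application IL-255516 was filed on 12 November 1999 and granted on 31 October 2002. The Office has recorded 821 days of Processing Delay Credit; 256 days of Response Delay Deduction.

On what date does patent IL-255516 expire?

(a) grant + 14 years → 31 October 2016.
(b) filing + 18 years → 12 November 2017.
Later of the two: 12 November 2017.
Processing Delay Credit: +821 days → 11 February 2020.
Response Delay Deduction: −256 days → 31 May 2019.

2019-05-31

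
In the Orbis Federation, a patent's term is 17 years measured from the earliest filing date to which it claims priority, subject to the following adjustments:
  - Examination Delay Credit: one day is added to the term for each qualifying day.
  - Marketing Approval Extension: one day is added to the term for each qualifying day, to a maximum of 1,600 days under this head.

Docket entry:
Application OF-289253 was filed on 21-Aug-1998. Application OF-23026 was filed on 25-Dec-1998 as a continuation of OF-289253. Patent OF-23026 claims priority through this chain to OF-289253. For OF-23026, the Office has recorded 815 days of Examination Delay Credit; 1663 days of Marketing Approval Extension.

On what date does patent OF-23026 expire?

2022-04-01

Earliest priority filing: 21 August 1998.
Base term: 21 August 1998 + 17 years → 21 August 2015.
Examination Delay Credit: +815 days → 13 November 2017.
Marketing Approval Extension: 1663 days claimed exceeds the 1600-day cap, so +1600 days → 1 April 2022.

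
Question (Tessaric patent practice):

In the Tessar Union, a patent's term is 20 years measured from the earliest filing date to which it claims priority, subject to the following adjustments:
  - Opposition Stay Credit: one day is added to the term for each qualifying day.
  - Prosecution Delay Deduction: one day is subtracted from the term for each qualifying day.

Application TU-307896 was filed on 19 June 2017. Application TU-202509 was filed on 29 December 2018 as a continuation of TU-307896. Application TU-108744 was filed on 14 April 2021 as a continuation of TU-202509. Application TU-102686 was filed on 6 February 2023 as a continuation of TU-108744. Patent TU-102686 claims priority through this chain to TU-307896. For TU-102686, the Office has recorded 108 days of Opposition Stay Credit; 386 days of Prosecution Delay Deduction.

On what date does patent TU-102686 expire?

2036-09-14

Earliest priority filing: 19 June 2017.
Base term: 19 June 2017 + 20 years → 19 June 2037.
Opposition Stay Credit: +108 days → 5 October 2037.
Prosecution Delay Deduction: −386 days → 14 September 2036.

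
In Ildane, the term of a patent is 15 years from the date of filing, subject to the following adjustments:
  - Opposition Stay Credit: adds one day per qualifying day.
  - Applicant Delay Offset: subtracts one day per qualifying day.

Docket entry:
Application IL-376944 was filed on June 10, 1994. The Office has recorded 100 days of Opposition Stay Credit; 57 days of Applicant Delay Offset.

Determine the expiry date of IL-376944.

Base term: filing date + 15 years → 10 June 2009.
Opposition Stay Credit: +100 days → 18 September 2009.
Applicant Delay Offset: −57 days → 23 July 2009.

2009-07-23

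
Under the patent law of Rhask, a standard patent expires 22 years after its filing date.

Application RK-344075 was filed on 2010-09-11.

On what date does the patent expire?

2032-09-11

Filing date + 22 years → 11 September 2032.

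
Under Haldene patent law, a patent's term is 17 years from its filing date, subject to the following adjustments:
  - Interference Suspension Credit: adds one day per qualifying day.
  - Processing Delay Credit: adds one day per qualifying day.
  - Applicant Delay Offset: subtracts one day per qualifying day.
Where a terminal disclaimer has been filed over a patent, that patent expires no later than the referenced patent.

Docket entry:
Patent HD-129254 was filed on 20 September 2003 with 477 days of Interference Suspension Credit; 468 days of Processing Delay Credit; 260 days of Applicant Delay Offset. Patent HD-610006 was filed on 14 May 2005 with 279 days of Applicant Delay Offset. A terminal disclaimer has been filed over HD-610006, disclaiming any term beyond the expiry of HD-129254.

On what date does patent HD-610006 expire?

2021-08-08

Natural term of HD-610006:
  Base: filing + 17 years → 14 May 2022.
  Applicant Delay Offset: −279 days → 8 August 2021.
Expiry of referenced patent HD-129254:
  Base: filing + 17 years → 20 September 2020.
  Interference Suspension Credit: +477 days → 10 January 2022.
  Processing Delay Credit: +468 days → 23 April 2023.
  Applicant Delay Offset: −260 days → 6 August 2022.
Terminal disclaimer: HD-610006 expires on the earlier of 8 August 2021 and 6 August 2022.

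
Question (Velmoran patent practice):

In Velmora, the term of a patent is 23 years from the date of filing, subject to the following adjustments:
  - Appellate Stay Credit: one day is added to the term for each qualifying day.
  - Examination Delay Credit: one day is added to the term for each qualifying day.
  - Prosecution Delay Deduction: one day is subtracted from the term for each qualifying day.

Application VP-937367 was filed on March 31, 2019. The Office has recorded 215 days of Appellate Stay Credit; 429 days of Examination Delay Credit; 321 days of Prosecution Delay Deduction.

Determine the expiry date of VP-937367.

Base term: filing date + 23 years → 31 March 2042.
Appellate Stay Credit: +215 days → 1 November 2042.
Examination Delay Credit: +429 days → 4 January 2044.
Prosecution Delay Deduction: −321 days → 17 February 2043.

2043-02-17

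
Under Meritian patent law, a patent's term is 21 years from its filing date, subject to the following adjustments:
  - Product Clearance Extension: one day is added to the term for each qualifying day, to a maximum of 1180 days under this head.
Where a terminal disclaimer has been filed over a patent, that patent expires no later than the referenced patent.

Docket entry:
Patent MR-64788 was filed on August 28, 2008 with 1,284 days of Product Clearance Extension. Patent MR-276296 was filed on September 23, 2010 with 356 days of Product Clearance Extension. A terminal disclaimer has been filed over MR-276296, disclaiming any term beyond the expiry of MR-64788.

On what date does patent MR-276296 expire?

2032-09-13

Natural term of MR-276296:
  Base: filing + 21 years → 23 September 2031.
  Product Clearance Extension: 356 days (within the 1180-day cap) → +356 days → 13 September 2032.
Expiry of referenced patent MR-64788:
  Base: filing + 21 years → 28 August 2029.
  Product Clearance Extension: 1284 days claimed exceeds the 1180-day cap, so +1180 days → 20 November 2032.
Terminal disclaimer: MR-276296 expires on the earlier of 13 September 2032 and 20 November 2032.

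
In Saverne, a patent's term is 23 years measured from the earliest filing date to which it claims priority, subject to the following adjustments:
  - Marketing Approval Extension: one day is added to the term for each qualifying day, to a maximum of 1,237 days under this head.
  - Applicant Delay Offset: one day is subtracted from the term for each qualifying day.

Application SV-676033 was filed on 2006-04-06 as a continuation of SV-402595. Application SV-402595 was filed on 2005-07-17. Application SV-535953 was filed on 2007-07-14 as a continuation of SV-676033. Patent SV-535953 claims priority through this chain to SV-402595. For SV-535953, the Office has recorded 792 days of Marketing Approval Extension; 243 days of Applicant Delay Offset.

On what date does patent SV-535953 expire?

January 17, 2030

Earliest priority filing: 17 July 2005.
Base term: 17 July 2005 + 23 years → 17 July 2028.
Marketing Approval Extension: 792 days (within the 1237-day cap) → +792 days → 17 September 2030.
Applicant Delay Offset: −243 days → 17 January 2030.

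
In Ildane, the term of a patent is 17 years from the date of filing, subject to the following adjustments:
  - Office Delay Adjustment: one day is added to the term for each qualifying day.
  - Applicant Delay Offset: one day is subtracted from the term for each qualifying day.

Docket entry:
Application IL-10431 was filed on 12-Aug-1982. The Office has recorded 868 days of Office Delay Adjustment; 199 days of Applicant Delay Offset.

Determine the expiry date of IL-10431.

2001-06-11

Base term: filing date + 17 years → 12 August 1999.
Office Delay Adjustment: +868 days → 27 December 2001.
Applicant Delay Offset: −199 days → 11 June 2001.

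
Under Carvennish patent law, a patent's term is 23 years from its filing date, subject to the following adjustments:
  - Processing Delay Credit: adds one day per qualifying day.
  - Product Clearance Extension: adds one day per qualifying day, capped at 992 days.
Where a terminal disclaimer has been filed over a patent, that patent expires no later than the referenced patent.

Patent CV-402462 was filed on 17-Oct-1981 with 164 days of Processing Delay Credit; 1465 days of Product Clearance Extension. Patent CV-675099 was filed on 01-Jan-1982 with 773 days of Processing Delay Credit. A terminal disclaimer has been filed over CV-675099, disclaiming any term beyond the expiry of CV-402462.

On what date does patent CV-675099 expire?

Natural term of CV-675099:
  Base: filing + 23 years → 1 January 2005.
  Processing Delay Credit: +773 days → 13 February 2007.
Expiry of referenced patent CV-402462:
  Base: filing + 23 years → 17 October 2004.
  Processing Delay Credit: +164 days → 30 March 2005.
  Product Clearance Extension: 1465 days claimed exceeds the 992-day cap, so +992 days → 17 December 2007.
Terminal disclaimer: CV-675099 expires on the earlier of 13 February 2007 and 17 December 2007.

February 13, 2007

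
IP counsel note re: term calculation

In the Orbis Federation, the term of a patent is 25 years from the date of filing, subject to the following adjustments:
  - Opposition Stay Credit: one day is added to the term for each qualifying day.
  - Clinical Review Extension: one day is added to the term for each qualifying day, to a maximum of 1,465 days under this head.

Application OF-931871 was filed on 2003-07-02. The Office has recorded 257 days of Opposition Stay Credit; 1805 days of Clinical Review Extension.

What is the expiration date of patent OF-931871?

2033-03-20

Base term: filing date + 25 years → 2 July 2028.
Opposition Stay Credit: +257 days → 16 March 2029.
Clinical Review Extension: 1805 days claimed exceeds the 1465-day cap, so +1465 days → 20 March 2033.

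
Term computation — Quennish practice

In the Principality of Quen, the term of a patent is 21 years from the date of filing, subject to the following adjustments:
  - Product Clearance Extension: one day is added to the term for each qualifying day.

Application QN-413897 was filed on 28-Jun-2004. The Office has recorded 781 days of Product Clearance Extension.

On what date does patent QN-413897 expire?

Base term: filing date + 21 years → 28 June 2025.
Product Clearance Extension: +781 days → 18 August 2027.

August 18, 2027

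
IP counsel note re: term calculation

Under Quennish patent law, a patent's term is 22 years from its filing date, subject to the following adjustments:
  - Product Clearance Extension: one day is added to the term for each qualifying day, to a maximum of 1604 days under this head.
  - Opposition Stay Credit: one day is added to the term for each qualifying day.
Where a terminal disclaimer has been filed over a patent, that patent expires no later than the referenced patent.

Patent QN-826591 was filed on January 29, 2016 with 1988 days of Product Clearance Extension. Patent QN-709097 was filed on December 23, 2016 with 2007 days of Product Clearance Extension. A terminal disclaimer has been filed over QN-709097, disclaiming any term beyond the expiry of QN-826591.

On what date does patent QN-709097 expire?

2042-06-21

Natural term of QN-709097:
  Base: filing + 22 years → 23 December 2038.
  Product Clearance Extension: 2007 days claimed exceeds the 1604-day cap, so +1604 days → 15 May 2043.
Expiry of referenced patent QN-826591:
  Base: filing + 22 years → 29 January 2038.
  Product Clearance Extension: 1988 days claimed exceeds the 1604-day cap, so +1604 days → 21 June 2042.
Terminal disclaimer: QN-709097 expires on the earlier of 15 May 2043 and 21 June 2042.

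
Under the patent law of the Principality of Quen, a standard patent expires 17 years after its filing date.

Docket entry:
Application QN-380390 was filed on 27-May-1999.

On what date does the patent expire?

May 27, 2016

Filing date + 17 years → 27 May 2016.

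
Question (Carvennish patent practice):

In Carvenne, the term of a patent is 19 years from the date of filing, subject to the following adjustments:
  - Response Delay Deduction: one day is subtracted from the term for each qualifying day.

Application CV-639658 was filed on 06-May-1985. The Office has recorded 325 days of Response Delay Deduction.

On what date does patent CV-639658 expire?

Base term: filing date + 19 years → 6 May 2004.
Response Delay Deduction: −325 days → 16 June 2003.

2003-06-16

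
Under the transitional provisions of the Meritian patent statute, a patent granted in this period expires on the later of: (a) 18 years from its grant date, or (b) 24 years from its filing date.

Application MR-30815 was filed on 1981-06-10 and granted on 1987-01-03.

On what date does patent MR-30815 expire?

2005-06-10

(a) grant + 18 years → 3 January 2005.
(b) filing + 24 years → 10 June 2005.
Later of the two: 10 June 2005.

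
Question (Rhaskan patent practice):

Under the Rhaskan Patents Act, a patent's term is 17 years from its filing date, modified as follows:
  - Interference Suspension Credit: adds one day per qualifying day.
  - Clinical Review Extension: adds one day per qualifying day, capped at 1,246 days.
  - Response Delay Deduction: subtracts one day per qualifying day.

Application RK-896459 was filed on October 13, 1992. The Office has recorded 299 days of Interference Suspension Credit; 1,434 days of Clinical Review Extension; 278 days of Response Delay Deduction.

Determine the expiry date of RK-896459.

April 2, 2013

Base term: filing date + 17 years → 13 October 2009.
Interference Suspension Credit: +299 days → 8 August 2010.
Clinical Review Extension: 1434 days claimed exceeds the 1246-day cap, so +1246 days → 5 January 2014.
Response Delay Deduction: −278 days → 2 April 2013.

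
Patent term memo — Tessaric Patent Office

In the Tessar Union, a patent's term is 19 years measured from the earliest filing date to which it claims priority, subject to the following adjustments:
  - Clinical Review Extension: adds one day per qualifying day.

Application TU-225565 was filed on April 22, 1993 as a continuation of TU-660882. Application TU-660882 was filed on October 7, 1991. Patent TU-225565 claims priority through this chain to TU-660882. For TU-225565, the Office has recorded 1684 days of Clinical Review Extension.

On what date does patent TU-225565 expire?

May 18, 2015

Earliest priority filing: 7 October 1991.
Base term: 7 October 1991 + 19 years → 7 October 2010.
Clinical Review Extension: +1684 days → 18 May 2015.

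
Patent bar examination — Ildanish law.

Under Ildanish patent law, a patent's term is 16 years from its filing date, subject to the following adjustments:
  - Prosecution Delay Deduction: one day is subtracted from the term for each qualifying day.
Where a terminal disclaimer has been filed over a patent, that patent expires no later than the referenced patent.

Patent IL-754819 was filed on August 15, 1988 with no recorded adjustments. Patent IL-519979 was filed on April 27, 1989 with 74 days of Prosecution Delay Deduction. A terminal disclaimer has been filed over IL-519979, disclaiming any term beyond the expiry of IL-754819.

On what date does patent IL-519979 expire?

2004-08-15

Natural term of IL-519979:
  Base: filing + 16 years → 27 April 2005.
  Prosecution Delay Deduction: −74 days → 12 February 2005.
Expiry of referenced patent IL-754819:
  Base: filing + 16 years → 15 August 2004.
Terminal disclaimer: IL-519979 expires on the earlier of 12 February 2005 and 15 August 2004.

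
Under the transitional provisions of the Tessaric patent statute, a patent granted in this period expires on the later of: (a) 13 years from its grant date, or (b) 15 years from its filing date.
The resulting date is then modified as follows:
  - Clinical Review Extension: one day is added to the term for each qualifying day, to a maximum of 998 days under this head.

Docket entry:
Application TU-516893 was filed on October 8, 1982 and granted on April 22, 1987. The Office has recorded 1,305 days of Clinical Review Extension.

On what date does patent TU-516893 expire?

2003-01-15

(a) grant + 13 years → 22 April 2000.
(b) filing + 15 years → 8 October 1997.
Later of the two: 22 April 2000.
Clinical Review Extension: 1305 days claimed exceeds the 998-day cap, so +998 days → 15 January 2003.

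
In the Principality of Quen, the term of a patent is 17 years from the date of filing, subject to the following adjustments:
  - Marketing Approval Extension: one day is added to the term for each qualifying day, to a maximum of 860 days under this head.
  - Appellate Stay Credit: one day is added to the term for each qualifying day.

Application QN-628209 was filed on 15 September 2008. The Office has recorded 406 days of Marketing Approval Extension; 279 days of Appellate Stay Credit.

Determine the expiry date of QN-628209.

August 1, 2027

Base term: filing date + 17 years → 15 September 2025.
Marketing Approval Extension: 406 days (within the 860-day cap) → +406 days → 26 October 2026.
Appellate Stay Credit: +279 days → 1 August 2027.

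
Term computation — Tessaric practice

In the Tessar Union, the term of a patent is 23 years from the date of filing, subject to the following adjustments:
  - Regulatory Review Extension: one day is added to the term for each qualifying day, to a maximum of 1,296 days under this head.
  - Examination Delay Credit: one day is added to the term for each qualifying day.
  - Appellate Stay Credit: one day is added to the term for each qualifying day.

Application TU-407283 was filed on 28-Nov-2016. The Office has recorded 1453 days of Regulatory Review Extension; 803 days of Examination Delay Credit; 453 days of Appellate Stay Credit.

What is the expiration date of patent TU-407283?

Base term: filing date + 23 years → 28 November 2039.
Regulatory Review Extension: 1453 days claimed exceeds the 1296-day cap, so +1296 days → 16 June 2043.
Examination Delay Credit: +803 days → 27 August 2045.
Appellate Stay Credit: +453 days → 23 November 2046.

2046-11-23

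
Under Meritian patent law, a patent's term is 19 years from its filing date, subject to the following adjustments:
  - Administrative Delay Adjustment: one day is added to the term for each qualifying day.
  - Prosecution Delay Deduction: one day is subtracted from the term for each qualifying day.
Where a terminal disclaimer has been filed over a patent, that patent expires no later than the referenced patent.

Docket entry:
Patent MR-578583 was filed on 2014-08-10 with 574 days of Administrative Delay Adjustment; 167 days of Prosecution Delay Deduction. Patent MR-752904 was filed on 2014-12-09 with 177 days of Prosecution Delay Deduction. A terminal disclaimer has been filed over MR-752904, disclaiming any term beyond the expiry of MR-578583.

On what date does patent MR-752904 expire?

2033-06-15

Natural term of MR-752904:
  Base: filing + 19 years → 9 December 2033.
  Prosecution Delay Deduction: −177 days → 15 June 2033.
Expiry of referenced patent MR-578583:
  Base: filing + 19 years → 10 August 2033.
  Administrative Delay Adjustment: +574 days → 7 March 2035.
  Prosecution Delay Deduction: −167 days → 21 September 2034.
Terminal disclaimer: MR-752904 expires on the earlier of 15 June 2033 and 21 September 2034.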